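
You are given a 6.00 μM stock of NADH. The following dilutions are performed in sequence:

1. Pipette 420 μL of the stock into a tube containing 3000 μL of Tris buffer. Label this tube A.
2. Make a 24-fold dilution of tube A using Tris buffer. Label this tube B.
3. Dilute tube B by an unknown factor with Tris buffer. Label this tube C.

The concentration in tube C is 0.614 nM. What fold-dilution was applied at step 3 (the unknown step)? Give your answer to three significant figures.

Step 1: 420 μL + 3000 μL = 3420 μL total → factor 3420/420 = 8.1429
Step 2: 24-fold → factor 24
Step 3: unknown factor x
Product of known-step factors = 195.43
Overall factor = 6.00 μM / (0.614 nM) = 9772
x = 9772 / 195.43 = 50.0

50.0-fold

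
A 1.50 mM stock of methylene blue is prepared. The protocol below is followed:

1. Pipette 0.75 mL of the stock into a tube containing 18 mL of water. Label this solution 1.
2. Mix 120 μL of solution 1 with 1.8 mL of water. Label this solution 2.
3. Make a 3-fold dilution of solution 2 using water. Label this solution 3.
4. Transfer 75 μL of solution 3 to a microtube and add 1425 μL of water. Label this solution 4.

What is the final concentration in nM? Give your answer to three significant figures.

62.5 nM

Step 1: 0.75 mL + 18 mL = 18.75 mL total → factor 18.75/0.75 = 25
Step 2: 120 μL + 1.8 mL = 1920 μL total → factor 1920/120 = 16
Step 3: 3-fold → factor 3
Step 4: 75 μL + 1425 μL = 1500 μL total → factor 1500/75 = 20
Overall dilution factor = 25 × 16 × 3 × 20 = 24000
Final = 1.50 mM / 24000 = 6.250 × 10^-5 mM = 62.5 nM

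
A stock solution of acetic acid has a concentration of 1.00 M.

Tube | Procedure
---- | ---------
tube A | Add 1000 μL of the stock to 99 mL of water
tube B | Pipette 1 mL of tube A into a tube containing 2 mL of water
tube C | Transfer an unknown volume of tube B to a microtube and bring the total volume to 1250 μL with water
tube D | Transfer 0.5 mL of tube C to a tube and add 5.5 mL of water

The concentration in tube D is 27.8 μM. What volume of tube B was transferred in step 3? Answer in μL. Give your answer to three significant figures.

Step 1: 1000 μL + 99 mL = 1 × 10^5 μL total → factor 1 × 10^5/1000 = 100
Step 2: 1 mL + 2 mL = 3 mL total → factor 3/1 = 3
Step 3: v brought to 1250 μL → factor = 1250 μL/v
Step 4: 0.5 mL + 5.5 mL = 6 mL total → factor 6/0.5 = 12
Product of known-step factors = 3600
Overall factor = 1.00 M / (27.8 μM) = 35971
Step-3 factor = 35971 / 3600 = 9.992
v = 1250 μL / 9.992 = 125 μL

125 μL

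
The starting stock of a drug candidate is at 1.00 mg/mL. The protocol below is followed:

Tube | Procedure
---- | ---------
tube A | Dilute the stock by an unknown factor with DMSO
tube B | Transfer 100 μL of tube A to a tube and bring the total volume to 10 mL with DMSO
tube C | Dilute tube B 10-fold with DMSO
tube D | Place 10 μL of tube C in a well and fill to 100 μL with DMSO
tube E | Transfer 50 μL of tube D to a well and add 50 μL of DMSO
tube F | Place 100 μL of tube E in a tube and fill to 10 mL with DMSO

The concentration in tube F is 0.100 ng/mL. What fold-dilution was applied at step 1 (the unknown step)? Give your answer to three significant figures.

5.00-fold

Step 1: unknown factor x
Step 2: 100 μL brought to 10 mL → factor 10000/100 = 100
Step 3: 10-fold → factor 10
Step 4: 10 μL brought to 100 μL → factor 100/10 = 10
Step 5: 50 μL + 50 μL = 100 μL total → factor 100/50 = 2
Step 6: 100 μL brought to 10 mL → factor 10000/100 = 100
Product of known-step factors = 2 × 10^6
Overall factor = 1.00 mg/mL / (0.100 ng/mL) = 1 × 10^7
x = 1 × 10^7 / 2 × 10^6 = 5.00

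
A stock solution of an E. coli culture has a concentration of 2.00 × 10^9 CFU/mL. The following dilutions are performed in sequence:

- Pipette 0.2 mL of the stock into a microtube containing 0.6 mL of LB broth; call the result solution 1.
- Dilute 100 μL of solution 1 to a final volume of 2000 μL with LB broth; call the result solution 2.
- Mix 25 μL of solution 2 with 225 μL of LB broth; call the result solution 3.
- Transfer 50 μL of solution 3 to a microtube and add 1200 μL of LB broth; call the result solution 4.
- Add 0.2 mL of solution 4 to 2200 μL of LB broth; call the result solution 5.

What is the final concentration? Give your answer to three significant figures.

Step 1: 0.2 mL + 0.6 mL = 0.8 mL total → factor 0.8/0.2 = 4
Step 2: 100 μL brought to 2000 μL → factor 2000/100 = 20
Step 3: 25 μL + 225 μL = 250 μL total → factor 250/25 = 10
Step 4: 50 μL + 1200 μL = 1250 μL total → factor 1250/50 = 25
Step 5: 0.2 mL + 2200 μL = 2.4 mL total → factor 2.4/0.2 = 12
Overall dilution factor = 4 × 20 × 10 × 25 × 12 = 2.4 × 10^5
Final = 2.00 × 10^9 CFU/mL / 2.4 × 10^5 = 8.33 × 10^3 CFU/mL

8.33 × 10^3 CFU/mL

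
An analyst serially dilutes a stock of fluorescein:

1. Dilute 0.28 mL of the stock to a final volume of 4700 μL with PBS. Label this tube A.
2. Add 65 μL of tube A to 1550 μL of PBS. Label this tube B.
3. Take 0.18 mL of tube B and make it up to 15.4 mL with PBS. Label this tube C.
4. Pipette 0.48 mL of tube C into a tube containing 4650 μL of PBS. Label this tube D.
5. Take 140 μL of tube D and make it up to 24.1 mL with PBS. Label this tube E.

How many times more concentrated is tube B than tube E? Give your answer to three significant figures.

Step 1: 0.28 mL brought to 4700 μL → factor 4.7/0.28 = 16.786
Step 2: 65 μL + 1550 μL = 1615 μL total → factor 1615/65 = 24.846
Step 3: 0.18 mL brought to 15.4 mL → factor 15.4/0.18 = 85.556
Step 4: 0.48 mL + 4650 μL = 5.13 mL total → factor 5.13/0.48 = 10.688
Step 5: 140 μL brought to 24.1 mL → factor 24100/140 = 172.14
Dilution factor to tube B = 417.06; to tube E = 6.5647 × 10^7
[tube B]/[tube E] = (factor to tube E)/(factor to tube B) = 6.5647 × 10^7/417.06 = 1.57 × 10^5

1.57 × 10^5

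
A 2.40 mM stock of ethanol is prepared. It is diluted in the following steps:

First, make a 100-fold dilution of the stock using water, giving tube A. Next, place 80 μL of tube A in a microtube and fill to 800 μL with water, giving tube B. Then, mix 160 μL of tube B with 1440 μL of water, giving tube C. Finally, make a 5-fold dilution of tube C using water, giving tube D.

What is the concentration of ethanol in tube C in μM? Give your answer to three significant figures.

Step 1: 100-fold → factor 100
Step 2: 80 μL brought to 800 μL → factor 800/80 = 10
Step 3: 160 μL + 1440 μL = 1600 μL total → factor 1600/160 = 10
Dilution factor through tube C = 100 × 10 × 10 = 10000
[tube C] = 2.40 mM / 10000 = 0.0002400 mM = 0.240 μM

0.240 μM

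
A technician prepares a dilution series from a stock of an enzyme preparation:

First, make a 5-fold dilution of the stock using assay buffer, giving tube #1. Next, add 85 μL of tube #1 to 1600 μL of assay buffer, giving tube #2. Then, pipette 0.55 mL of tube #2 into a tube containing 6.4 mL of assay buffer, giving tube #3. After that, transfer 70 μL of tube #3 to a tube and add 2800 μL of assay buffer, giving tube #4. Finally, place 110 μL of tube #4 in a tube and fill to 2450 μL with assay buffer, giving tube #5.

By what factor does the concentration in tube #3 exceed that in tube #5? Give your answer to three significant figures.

Step 1: 5-fold → factor 5
Step 2: 85 μL + 1600 μL = 1685 μL total → factor 1685/85 = 19.824
Step 3: 0.55 mL + 6.4 mL = 6.95 mL total → factor 6.95/0.55 = 12.636
Step 4: 70 μL + 2800 μL = 2870 μL total → factor 2870/70 = 41
Step 5: 110 μL brought to 2450 μL → factor 2450/110 = 22.273
Dilution factor to tube #3 = 1252.5; to tube #5 = 1.1437 × 10^6
[tube #3]/[tube #5] = (factor to tube #5)/(factor to tube #3) = 1.1437 × 10^6/1252.5 = 913

913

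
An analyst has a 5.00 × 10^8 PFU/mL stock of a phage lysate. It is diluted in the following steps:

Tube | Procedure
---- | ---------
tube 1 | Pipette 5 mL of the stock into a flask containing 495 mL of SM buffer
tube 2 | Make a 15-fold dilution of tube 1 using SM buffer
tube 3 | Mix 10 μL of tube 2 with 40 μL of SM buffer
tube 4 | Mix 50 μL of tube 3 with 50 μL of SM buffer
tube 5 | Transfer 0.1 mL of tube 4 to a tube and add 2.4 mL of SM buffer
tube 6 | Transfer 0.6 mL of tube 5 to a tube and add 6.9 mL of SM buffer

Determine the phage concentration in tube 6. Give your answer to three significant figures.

Step 1: 5 mL + 495 mL = 500 mL total → factor 500/5 = 100
Step 2: 15-fold → factor 15
Step 3: 10 μL + 40 μL = 50 μL total → factor 50/10 = 5
Step 4: 50 μL + 50 μL = 100 μL total → factor 100/50 = 2
Step 5: 0.1 mL + 2.4 mL = 2.5 mL total → factor 2.5/0.1 = 25
Step 6: 0.6 mL + 6.9 mL = 7.5 mL total → factor 7.5/0.6 = 12.5
Overall dilution factor = 100 × 15 × 5 × 2 × 25 × 12.5 = 4.6875 × 10^6
Final = 5.00 × 10^8 PFU/mL / 4.6875 × 10^6 = 107 PFU/mL

107 PFU/mL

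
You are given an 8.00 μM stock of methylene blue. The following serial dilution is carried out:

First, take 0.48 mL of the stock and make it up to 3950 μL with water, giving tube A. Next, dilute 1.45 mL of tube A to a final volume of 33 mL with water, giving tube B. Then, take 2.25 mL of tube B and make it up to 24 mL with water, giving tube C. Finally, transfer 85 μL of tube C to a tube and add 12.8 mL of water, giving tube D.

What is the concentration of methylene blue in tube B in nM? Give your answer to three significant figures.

Step 1: 0.48 mL brought to 3950 μL → factor 3.95/0.48 = 8.2292
Step 2: 1.45 mL brought to 33 mL → factor 33/1.45 = 22.759
Dilution factor through tube B = 8.2292 × 22.759 = 187.28
[tube B] = 8.00 μM / 187.28 = 0.04272 μM = 42.7 nM

42.7 nM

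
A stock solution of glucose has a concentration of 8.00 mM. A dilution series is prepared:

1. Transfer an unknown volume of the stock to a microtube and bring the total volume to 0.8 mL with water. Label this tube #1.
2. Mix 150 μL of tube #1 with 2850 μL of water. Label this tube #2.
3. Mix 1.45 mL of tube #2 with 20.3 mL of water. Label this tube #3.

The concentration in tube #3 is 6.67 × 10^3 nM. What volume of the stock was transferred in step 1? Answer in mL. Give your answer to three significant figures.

Step 1: v brought to 0.8 mL → factor = 0.8 mL/v
Step 2: 150 μL + 2850 μL = 3000 μL total → factor 3000/150 = 20
Step 3: 1.45 mL + 20.3 mL = 21.75 mL total → factor 21.75/1.45 = 15
Product of known-step factors = 300
Overall factor = 8.00 mM / (6.67 × 10^3 nM) = 1199.4
Step-1 factor = 1199.4 / 300 = 3.998
v = 0.8 mL / 3.998 = 0.200 mL

0.200 mL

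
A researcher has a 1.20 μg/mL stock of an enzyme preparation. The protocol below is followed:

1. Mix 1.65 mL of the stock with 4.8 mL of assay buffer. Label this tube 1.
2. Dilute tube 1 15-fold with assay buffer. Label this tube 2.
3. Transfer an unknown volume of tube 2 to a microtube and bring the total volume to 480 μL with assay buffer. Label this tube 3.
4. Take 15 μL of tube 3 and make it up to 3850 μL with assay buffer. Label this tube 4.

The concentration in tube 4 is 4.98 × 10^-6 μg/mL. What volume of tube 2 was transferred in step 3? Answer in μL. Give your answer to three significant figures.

30.0 μL

Step 1: 1.65 mL + 4.8 mL = 6.45 mL total → factor 6.45/1.65 = 3.9091
Step 2: 15-fold → factor 15
Step 3: v brought to 480 μL → factor = 480 μL/v
Step 4: 15 μL brought to 3850 μL → factor 3850/15 = 256.67
Product of known-step factors = 15050
Overall factor = 1.20 μg/mL / (4.98 × 10^-6 μg/mL) = 2.4096 × 10^5
Step-3 factor = 2.4096 × 10^5 / 15050 = 16.011
v = 480 μL / 16.011 = 30.0 μL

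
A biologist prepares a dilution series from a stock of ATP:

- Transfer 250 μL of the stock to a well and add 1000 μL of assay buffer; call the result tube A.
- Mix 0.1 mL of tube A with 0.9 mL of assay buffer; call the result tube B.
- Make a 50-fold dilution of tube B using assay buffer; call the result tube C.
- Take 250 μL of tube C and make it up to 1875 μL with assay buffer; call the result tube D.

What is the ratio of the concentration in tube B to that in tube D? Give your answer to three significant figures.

Step 1: 250 μL + 1000 μL = 1250 μL total → factor 1250/250 = 5
Step 2: 0.1 mL + 0.9 mL = 1 mL total → factor 1/0.1 = 10
Step 3: 50-fold → factor 50
Step 4: 250 μL brought to 1875 μL → factor 1875/250 = 7.5
Dilution factor to tube B = 50; to tube D = 18750
[tube B]/[tube D] = (factor to tube D)/(factor to tube B) = 18750/50 = 375

375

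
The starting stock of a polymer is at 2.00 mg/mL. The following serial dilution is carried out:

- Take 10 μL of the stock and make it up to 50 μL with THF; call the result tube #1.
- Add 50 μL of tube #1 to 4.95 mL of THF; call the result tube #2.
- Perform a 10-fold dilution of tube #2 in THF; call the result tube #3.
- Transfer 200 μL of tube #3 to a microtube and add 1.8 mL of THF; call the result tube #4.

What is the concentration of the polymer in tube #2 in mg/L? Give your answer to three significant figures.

Step 1: 10 μL brought to 50 μL → factor 50/10 = 5
Step 2: 50 μL + 4.95 mL = 5000 μL total → factor 5000/50 = 100
Dilution factor through tube #2 = 5 × 100 = 500
[tube #2] = 2.00 mg/mL / 500 = 0.004000 mg/mL = 4.00 mg/L

4.00 mg/L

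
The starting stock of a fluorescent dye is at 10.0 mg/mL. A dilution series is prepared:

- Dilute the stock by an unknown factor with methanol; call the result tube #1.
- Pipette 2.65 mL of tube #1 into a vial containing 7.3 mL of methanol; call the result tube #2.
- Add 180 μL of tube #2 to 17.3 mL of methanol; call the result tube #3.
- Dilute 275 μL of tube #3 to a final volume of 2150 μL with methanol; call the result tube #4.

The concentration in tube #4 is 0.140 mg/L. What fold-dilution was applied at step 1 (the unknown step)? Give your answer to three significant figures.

25.1-fold

Step 1: unknown factor x
Step 2: 2.65 mL + 7.3 mL = 9.95 mL total → factor 9.95/2.65 = 3.7547
Step 3: 180 μL + 17.3 mL = 17480 μL total → factor 17480/180 = 97.111
Step 4: 275 μL brought to 2150 μL → factor 2150/275 = 7.8182
Product of known-step factors = 2850.7
Overall factor = 10.0 mg/mL / (0.140 mg/L) = 71429
x = 71429 / 2850.7 = 25.1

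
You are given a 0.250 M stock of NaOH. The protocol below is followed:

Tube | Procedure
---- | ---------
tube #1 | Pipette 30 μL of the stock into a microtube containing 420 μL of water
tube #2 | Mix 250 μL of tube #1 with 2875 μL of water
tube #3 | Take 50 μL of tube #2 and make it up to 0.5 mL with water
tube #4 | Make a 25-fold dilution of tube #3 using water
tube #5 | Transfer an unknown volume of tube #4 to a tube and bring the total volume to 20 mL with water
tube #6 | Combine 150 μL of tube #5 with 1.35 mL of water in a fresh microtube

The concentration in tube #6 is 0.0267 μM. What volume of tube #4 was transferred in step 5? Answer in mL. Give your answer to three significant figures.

1.00 mL

Step 1: 30 μL + 420 μL = 450 μL total → factor 450/30 = 15
Step 2: 250 μL + 2875 μL = 3125 μL total → factor 3125/250 = 12.5
Step 3: 50 μL brought to 0.5 mL → factor 500/50 = 10
Step 4: 25-fold → factor 25
Step 5: v brought to 20 mL → factor = 20 mL/v
Step 6: 150 μL + 1.35 mL = 1500 μL total → factor 1500/150 = 10
Product of known-step factors = 4.6875 × 10^5
Overall factor = 0.250 M / (0.0267 μM) = 9.3633 × 10^6
Step-5 factor = 9.3633 × 10^6 / 4.6875 × 10^5 = 19.975
v = 20 mL / 19.975 = 1.00 mL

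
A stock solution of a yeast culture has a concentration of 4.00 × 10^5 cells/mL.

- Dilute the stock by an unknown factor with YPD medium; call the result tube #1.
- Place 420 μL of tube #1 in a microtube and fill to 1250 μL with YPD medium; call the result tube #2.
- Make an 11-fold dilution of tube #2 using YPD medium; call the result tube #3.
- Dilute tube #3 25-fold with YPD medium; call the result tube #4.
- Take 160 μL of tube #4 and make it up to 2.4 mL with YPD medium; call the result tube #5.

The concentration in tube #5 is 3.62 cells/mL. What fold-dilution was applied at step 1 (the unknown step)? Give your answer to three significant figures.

Step 1: unknown factor x
Step 2: 420 μL brought to 1250 μL → factor 1250/420 = 2.9762
Step 3: 11-fold → factor 11
Step 4: 25-fold → factor 25
Step 5: 160 μL brought to 2.4 mL → factor 2400/160 = 15
Product of known-step factors = 12277
Overall factor = 4.00 × 10^5 cells/mL / (3.62 cells/mL) = 1.105 × 10^5
x = 1.105 × 10^5 / 12277 = 9.00

9.00-fold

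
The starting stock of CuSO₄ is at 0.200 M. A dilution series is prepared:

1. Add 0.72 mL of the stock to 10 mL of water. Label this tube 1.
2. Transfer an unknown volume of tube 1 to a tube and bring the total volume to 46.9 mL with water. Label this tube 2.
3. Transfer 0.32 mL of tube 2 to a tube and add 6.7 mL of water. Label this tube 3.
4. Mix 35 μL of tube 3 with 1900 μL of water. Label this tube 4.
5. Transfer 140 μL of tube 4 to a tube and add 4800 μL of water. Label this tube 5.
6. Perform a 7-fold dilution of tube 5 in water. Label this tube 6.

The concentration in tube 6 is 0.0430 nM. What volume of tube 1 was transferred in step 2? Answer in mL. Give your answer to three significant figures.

0.0450 mL

Step 1: 0.72 mL + 10 mL = 10.72 mL total → factor 10.72/0.72 = 14.889
Step 2: v brought to 46.9 mL → factor = 46.9 mL/v
Step 3: 0.32 mL + 6.7 mL = 7.02 mL total → factor 7.02/0.32 = 21.938
Step 4: 35 μL + 1900 μL = 1935 μL total → factor 1935/35 = 55.286
Step 5: 140 μL + 4800 μL = 4940 μL total → factor 4940/140 = 35.286
Step 6: 7-fold → factor 7
Product of known-step factors = 4.4603 × 10^6
Overall factor = 0.200 M / (0.0430 nM) = 4.6512 × 10^9
Step-2 factor = 4.6512 × 10^9 / 4.4603 × 10^6 = 1042.8
v = 46.9 mL / 1042.8 = 0.0450 mL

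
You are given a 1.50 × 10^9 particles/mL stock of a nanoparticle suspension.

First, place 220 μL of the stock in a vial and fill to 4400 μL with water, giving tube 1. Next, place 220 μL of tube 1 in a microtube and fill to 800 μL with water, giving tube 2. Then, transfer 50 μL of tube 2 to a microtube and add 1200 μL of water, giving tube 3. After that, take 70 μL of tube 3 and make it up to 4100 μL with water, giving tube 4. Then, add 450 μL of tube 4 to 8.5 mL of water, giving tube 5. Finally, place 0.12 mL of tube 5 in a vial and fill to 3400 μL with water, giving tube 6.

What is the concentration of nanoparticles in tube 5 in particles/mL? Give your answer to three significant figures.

Step 1: 220 μL brought to 4400 μL → factor 4400/220 = 20
Step 2: 220 μL brought to 800 μL → factor 800/220 = 3.6364
Step 3: 50 μL + 1200 μL = 1250 μL total → factor 1250/50 = 25
Step 4: 70 μL brought to 4100 μL → factor 4100/70 = 58.571
Step 5: 450 μL + 8.5 mL = 8950 μL total → factor 8950/450 = 19.889
Dilution factor through tube 5 = 20 × 3.6364 × 25 × 58.571 × 19.889 = 2.118 × 10^6
[tube 5] = 1.50 × 10^9 particles/mL / 2.118 × 10^6 = 708 particles/mL

708 particles/mL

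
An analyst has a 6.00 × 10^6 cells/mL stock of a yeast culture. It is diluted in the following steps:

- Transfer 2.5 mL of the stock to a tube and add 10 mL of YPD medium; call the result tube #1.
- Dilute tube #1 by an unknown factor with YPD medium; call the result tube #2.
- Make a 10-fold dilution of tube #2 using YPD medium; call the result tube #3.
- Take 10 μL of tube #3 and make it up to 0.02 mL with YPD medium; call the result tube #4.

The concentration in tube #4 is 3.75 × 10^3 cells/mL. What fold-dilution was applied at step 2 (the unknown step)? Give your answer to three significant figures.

16.0-fold

Step 1: 2.5 mL + 10 mL = 12.5 mL total → factor 12.5/2.5 = 5
Step 2: unknown factor x
Step 3: 10-fold → factor 10
Step 4: 10 μL brought to 0.02 mL → factor 20/10 = 2
Product of known-step factors = 100
Overall factor = 6.00 × 10^6 cells/mL / (3.75 × 10^3 cells/mL) = 1600
x = 1600 / 100 = 16.0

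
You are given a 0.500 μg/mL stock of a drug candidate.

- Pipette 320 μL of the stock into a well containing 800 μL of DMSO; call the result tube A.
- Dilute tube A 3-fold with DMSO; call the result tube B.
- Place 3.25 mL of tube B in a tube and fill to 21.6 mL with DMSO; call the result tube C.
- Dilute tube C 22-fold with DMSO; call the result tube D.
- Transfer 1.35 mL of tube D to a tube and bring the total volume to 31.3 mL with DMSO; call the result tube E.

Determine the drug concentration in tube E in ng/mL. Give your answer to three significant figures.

Step 1: 320 μL + 800 μL = 1120 μL total → factor 1120/320 = 3.5
Step 2: 3-fold → factor 3
Step 3: 3.25 mL brought to 21.6 mL → factor 21.6/3.25 = 6.6462
Step 4: 22-fold → factor 22
Step 5: 1.35 mL brought to 31.3 mL → factor 31.3/1.35 = 23.185
Overall dilution factor = 3.5 × 3 × 6.6462 × 22 × 23.185 = 35595
Final = 0.500 μg/mL / 35595 = 1.405 × 10^-5 μg/mL = 0.0140 ng/mL

0.0140 ng/mL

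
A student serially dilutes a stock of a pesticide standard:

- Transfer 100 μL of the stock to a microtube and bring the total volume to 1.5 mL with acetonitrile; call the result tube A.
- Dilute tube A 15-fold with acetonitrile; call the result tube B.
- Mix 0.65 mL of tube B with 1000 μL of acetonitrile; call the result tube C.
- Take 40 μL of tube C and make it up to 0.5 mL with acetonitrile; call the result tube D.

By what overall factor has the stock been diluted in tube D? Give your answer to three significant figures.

Step 1: 100 μL brought to 1.5 mL → factor 1500/100 = 15
Step 2: 15-fold → factor 15
Step 3: 0.65 mL + 1000 μL = 1.65 mL total → factor 1.65/0.65 = 2.5385
Step 4: 40 μL brought to 0.5 mL → factor 500/40 = 12.5
Overall dilution factor = 15 × 15 × 2.5385 × 12.5 = 7139.4

7.14 × 10^3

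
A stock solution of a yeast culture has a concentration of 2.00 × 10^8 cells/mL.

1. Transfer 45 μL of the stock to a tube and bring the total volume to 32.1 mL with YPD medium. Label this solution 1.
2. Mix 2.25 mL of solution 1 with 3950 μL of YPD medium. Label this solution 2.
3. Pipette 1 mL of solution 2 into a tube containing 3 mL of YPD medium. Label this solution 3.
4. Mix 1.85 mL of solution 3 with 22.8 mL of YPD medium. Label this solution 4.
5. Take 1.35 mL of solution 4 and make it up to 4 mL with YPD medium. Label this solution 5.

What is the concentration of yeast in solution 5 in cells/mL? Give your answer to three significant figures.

644 cells/mL

Step 1: 45 μL brought to 32.1 mL → factor 32100/45 = 713.33
Step 2: 2.25 mL + 3950 μL = 6.2 mL total → factor 6.2/2.25 = 2.7556
Step 3: 1 mL + 3 mL = 4 mL total → factor 4/1 = 4
Step 4: 1.85 mL + 22.8 mL = 24.65 mL total → factor 24.65/1.85 = 13.324
Step 5: 1.35 mL brought to 4 mL → factor 4/1.35 = 2.963
Overall dilution factor = 713.33 × 2.7556 × 4 × 13.324 × 2.963 = 3.1041 × 10^5
Final = 2.00 × 10^8 cells/mL / 3.1041 × 10^5 = 644 cells/mL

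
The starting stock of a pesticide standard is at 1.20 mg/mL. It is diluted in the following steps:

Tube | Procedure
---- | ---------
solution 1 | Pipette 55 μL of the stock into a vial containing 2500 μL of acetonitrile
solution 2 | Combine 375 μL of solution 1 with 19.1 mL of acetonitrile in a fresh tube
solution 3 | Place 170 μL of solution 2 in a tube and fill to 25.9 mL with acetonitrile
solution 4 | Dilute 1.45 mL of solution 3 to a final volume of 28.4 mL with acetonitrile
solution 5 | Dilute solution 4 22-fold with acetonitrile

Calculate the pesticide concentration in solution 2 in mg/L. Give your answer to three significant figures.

0.497 mg/L

Step 1: 55 μL + 2500 μL = 2555 μL total → factor 2555/55 = 46.455
Step 2: 375 μL + 19.1 mL = 19475 μL total → factor 19475/375 = 51.933
Dilution factor through solution 2 = 46.455 × 51.933 = 2412.5
[solution 2] = 1.20 mg/mL / 2412.5 = 0.0004974 mg/mL = 0.497 mg/L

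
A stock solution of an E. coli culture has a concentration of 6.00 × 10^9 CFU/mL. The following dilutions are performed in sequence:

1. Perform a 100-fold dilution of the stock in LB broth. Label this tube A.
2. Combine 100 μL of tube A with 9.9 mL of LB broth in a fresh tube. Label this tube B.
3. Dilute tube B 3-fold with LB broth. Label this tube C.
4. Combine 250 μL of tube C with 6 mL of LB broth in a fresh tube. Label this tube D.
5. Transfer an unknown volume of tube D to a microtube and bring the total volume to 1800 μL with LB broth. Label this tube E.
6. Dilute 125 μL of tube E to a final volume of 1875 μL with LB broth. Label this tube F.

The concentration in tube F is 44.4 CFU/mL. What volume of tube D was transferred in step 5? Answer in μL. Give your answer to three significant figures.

150 μL

Step 1: 100-fold → factor 100
Step 2: 100 μL + 9.9 mL = 10000 μL total → factor 10000/100 = 100
Step 3: 3-fold → factor 3
Step 4: 250 μL + 6 mL = 6250 μL total → factor 6250/250 = 25
Step 5: v brought to 1800 μL → factor = 1800 μL/v
Step 6: 125 μL brought to 1875 μL → factor 1875/125 = 15
Product of known-step factors = 1.125 × 10^7
Overall factor = 6.00 × 10^9 CFU/mL / (44.4 CFU/mL) = 1.3514 × 10^8
Step-5 factor = 1.3514 × 10^8 / 1.125 × 10^7 = 12.012
v = 1800 μL / 12.012 = 150 μL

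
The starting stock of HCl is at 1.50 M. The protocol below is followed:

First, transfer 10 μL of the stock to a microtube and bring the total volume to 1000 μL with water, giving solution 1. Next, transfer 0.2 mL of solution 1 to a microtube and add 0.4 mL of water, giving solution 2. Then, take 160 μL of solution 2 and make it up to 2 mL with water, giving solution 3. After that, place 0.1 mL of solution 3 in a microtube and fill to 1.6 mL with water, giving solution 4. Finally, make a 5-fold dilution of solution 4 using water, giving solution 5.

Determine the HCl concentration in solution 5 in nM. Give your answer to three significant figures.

5.00 × 10^3 nM

Step 1: 10 μL brought to 1000 μL → factor 1000/10 = 100
Step 2: 0.2 mL + 0.4 mL = 0.6 mL total → factor 0.6/0.2 = 3
Step 3: 160 μL brought to 2 mL → factor 2000/160 = 12.5
Step 4: 0.1 mL brought to 1.6 mL → factor 1.6/0.1 = 16
Step 5: 5-fold → factor 5
Overall dilution factor = 100 × 3 × 12.5 × 16 × 5 = 3 × 10^5
Final = 1.50 M / 3 × 10^5 = 5.000 × 10^-6 M = 5.00 × 10^3 nM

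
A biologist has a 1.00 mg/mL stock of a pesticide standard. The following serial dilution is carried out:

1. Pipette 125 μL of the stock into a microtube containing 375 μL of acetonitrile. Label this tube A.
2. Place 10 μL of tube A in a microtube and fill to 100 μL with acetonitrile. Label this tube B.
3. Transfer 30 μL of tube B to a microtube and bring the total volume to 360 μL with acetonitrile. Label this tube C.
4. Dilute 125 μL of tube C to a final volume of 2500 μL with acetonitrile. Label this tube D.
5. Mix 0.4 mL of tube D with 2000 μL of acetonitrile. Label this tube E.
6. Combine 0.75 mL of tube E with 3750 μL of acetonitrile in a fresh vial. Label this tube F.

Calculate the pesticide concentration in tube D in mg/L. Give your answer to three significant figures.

0.104 mg/L

Step 1: 125 μL + 375 μL = 500 μL total → factor 500/125 = 4
Step 2: 10 μL brought to 100 μL → factor 100/10 = 10
Step 3: 30 μL brought to 360 μL → factor 360/30 = 12
Step 4: 125 μL brought to 2500 μL → factor 2500/125 = 20
Dilution factor through tube D = 4 × 10 × 12 × 20 = 9600
[tube D] = 1.00 mg/mL / 9600 = 0.0001042 mg/mL = 0.104 mg/L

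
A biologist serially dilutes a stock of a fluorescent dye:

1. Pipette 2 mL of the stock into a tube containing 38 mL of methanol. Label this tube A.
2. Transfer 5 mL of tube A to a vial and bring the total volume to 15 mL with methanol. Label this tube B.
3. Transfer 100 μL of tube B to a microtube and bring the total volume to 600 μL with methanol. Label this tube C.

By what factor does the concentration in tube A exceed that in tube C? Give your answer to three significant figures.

Step 1: 2 mL + 38 mL = 40 mL total → factor 40/2 = 20
Step 2: 5 mL brought to 15 mL → factor 15/5 = 3
Step 3: 100 μL brought to 600 μL → factor 600/100 = 6
Dilution factor to tube A = 20; to tube C = 360
[tube A]/[tube C] = (factor to tube C)/(factor to tube A) = 360/20 = 18.0

18.0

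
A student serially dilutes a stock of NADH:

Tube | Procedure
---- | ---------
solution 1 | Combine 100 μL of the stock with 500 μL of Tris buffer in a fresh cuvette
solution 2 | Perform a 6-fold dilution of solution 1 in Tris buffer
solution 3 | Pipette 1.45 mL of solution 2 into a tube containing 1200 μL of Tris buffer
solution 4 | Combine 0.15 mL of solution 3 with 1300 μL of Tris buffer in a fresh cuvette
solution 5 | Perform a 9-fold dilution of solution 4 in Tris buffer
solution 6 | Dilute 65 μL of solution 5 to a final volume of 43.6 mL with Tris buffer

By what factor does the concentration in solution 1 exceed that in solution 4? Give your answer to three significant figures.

Step 1: 100 μL + 500 μL = 600 μL total → factor 600/100 = 6
Step 2: 6-fold → factor 6
Step 3: 1.45 mL + 1200 μL = 2.65 mL total → factor 2.65/1.45 = 1.8276
Step 4: 0.15 mL + 1300 μL = 1.45 mL total → factor 1.45/0.15 = 9.6667
Dilution factor to solution 1 = 6; to solution 4 = 636
[solution 1]/[solution 4] = (factor to solution 4)/(factor to solution 1) = 636/6 = 106

106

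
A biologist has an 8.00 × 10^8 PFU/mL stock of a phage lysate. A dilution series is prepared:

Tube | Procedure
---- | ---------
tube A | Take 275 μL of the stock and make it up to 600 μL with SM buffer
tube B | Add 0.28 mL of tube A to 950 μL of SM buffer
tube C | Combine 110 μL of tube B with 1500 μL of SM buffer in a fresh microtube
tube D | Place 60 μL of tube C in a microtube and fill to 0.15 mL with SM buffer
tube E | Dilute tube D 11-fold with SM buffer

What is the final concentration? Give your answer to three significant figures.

2.07 × 10^5 PFU/mL

Step 1: 275 μL brought to 600 μL → factor 600/275 = 2.1818
Step 2: 0.28 mL + 950 μL = 1.23 mL total → factor 1.23/0.28 = 4.3929
Step 3: 110 μL + 1500 μL = 1610 μL total → factor 1610/110 = 14.636
Step 4: 60 μL brought to 0.15 mL → factor 150/60 = 2.5
Step 5: 11-fold → factor 11
Overall dilution factor = 2.1818 × 4.3929 × 14.636 × 2.5 × 11 = 3857.7
Final = 8.00 × 10^8 PFU/mL / 3857.7 = 2.07 × 10^5 PFU/mL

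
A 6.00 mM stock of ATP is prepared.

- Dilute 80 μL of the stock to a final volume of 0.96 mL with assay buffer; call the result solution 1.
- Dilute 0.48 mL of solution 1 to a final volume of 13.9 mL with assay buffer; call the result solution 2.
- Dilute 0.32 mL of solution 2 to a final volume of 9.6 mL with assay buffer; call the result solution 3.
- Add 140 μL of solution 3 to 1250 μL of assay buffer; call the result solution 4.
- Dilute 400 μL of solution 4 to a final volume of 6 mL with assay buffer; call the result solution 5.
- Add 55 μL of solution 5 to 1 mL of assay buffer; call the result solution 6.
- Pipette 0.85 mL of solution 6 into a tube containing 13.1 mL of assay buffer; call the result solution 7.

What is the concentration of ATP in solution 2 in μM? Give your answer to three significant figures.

Step 1: 80 μL brought to 0.96 mL → factor 960/80 = 12
Step 2: 0.48 mL brought to 13.9 mL → factor 13.9/0.48 = 28.958
Dilution factor through solution 2 = 12 × 28.958 = 347.5
[solution 2] = 6.00 mM / 347.5 = 0.01727 mM = 17.3 μM

17.3 μM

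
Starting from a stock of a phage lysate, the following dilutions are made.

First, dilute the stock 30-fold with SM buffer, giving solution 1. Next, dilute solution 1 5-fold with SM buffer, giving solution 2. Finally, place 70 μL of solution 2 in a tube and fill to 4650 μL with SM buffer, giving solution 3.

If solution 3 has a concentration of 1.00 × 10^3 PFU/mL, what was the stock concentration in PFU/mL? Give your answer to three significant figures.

Step 1: 30-fold → factor 30
Step 2: 5-fold → factor 5
Step 3: 70 μL brought to 4650 μL → factor 4650/70 = 66.429
Overall dilution factor = 30 × 5 × 66.429 = 9964.3
Stock = 1.00 × 10^3 PFU/mL × 9964.3 = 9.96 × 10^6 PFU/mL

9.96 × 10^6 PFU/mL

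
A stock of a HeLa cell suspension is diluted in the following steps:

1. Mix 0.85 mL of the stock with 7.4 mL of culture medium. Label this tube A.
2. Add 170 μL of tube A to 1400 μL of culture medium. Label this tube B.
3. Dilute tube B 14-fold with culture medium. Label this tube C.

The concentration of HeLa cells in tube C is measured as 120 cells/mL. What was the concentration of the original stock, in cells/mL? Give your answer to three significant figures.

1.51 × 10^5 cells/mL

Step 1: 0.85 mL + 7.4 mL = 8.25 mL total → factor 8.25/0.85 = 9.7059
Step 2: 170 μL + 1400 μL = 1570 μL total → factor 1570/170 = 9.2353
Step 3: 14-fold → factor 14
Overall dilution factor = 9.7059 × 9.2353 × 14 = 1254.9
Stock = 120 cells/mL × 1254.9 = 1.51 × 10^5 cells/mL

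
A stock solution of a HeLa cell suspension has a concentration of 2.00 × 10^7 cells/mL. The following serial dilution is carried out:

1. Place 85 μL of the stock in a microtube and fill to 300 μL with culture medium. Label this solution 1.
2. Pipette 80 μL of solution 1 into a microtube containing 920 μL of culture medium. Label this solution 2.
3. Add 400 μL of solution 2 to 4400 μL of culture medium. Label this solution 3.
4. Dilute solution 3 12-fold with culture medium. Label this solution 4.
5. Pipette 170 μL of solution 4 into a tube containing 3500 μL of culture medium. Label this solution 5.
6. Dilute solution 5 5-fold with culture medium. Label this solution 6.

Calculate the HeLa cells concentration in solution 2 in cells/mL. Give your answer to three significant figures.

4.53 × 10^5 cells/mL

Step 1: 85 μL brought to 300 μL → factor 300/85 = 3.5294
Step 2: 80 μL + 920 μL = 1000 μL total → factor 1000/80 = 12.5
Dilution factor through solution 2 = 3.5294 × 12.5 = 44.118
[solution 2] = 2.00 × 10^7 cells/mL / 44.118 = 4.53 × 10^5 cells/mL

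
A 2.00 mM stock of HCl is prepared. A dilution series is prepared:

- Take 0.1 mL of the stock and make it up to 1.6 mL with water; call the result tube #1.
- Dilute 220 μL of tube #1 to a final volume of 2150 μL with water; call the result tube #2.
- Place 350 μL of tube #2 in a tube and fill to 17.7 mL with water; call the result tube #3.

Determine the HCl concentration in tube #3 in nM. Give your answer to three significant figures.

253 nM

Step 1: 0.1 mL brought to 1.6 mL → factor 1.6/0.1 = 16
Step 2: 220 μL brought to 2150 μL → factor 2150/220 = 9.7727
Step 3: 350 μL brought to 17.7 mL → factor 17700/350 = 50.571
Overall dilution factor = 16 × 9.7727 × 50.571 = 7907.5
Final = 2.00 mM / 7907.5 = 0.0002529 mM = 253 nM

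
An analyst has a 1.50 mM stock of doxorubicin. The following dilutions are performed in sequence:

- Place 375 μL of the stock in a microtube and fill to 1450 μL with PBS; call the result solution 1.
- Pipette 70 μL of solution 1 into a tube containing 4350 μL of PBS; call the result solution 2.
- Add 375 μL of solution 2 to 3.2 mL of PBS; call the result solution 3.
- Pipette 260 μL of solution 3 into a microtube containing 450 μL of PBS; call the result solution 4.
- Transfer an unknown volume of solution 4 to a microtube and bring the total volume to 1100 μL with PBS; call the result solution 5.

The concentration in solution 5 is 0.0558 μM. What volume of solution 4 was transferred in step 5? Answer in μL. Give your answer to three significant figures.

260 μL

Step 1: 375 μL brought to 1450 μL → factor 1450/375 = 3.8667
Step 2: 70 μL + 4350 μL = 4420 μL total → factor 4420/70 = 63.143
Step 3: 375 μL + 3.2 mL = 3575 μL total → factor 3575/375 = 9.5333
Step 4: 260 μL + 450 μL = 710 μL total → factor 710/260 = 2.7308
Step 5: v brought to 1100 μL → factor = 1100 μL/v
Product of known-step factors = 6356.1
Overall factor = 1.50 mM / (0.0558 μM) = 26882
Step-5 factor = 26882 / 6356.1 = 4.2293
v = 1100 μL / 4.2293 = 260 μL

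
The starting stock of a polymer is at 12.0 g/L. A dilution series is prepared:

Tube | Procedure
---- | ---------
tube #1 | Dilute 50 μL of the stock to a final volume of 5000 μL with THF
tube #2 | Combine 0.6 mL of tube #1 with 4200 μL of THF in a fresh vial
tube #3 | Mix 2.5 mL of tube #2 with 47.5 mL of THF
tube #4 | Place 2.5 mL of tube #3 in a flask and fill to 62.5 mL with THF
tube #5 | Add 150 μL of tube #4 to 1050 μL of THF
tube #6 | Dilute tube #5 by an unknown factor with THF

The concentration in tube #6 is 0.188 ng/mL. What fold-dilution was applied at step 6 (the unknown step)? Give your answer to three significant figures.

19.9-fold

Step 1: 50 μL brought to 5000 μL → factor 5000/50 = 100
Step 2: 0.6 mL + 4200 μL = 4.8 mL total → factor 4.8/0.6 = 8
Step 3: 2.5 mL + 47.5 mL = 50 mL total → factor 50/2.5 = 20
Step 4: 2.5 mL brought to 62.5 mL → factor 62.5/2.5 = 25
Step 5: 150 μL + 1050 μL = 1200 μL total → factor 1200/150 = 8
Step 6: unknown factor x
Product of known-step factors = 3.2 × 10^6
Overall factor = 12.0 g/L / (0.188 ng/mL) = 6.383 × 10^7
x = 6.383 × 10^7 / 3.2 × 10^6 = 19.9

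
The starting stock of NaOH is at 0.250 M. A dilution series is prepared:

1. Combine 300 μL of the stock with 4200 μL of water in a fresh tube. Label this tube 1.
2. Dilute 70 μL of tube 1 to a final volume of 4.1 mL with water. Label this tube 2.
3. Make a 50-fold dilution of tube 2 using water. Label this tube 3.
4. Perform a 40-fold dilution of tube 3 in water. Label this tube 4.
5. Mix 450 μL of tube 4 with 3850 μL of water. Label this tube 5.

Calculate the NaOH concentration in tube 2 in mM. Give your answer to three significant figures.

0.285 mM

Step 1: 300 μL + 4200 μL = 4500 μL total → factor 4500/300 = 15
Step 2: 70 μL brought to 4.1 mL → factor 4100/70 = 58.571
Dilution factor through tube 2 = 15 × 58.571 = 878.57
[tube 2] = 0.250 M / 878.57 = 0.0002846 M = 0.285 mM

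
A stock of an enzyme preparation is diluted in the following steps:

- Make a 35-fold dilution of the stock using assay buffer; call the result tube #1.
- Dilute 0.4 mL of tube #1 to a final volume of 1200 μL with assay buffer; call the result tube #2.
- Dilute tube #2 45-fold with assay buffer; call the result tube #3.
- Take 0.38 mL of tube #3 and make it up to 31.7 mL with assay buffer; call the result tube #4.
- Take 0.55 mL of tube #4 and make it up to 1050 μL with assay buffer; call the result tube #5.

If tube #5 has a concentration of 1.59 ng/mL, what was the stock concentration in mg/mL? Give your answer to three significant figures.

Step 1: 35-fold → factor 35
Step 2: 0.4 mL brought to 1200 μL → factor 1.2/0.4 = 3
Step 3: 45-fold → factor 45
Step 4: 0.38 mL brought to 31.7 mL → factor 31.7/0.38 = 83.421
Step 5: 0.55 mL brought to 1050 μL → factor 1.05/0.55 = 1.9091
Overall dilution factor = 35 × 3 × 45 × 83.421 × 1.9091 = 7.525 × 10^5
Stock = 1.59 ng/mL × 7.525 × 10^5 = 1.196 × 10^6 ng/mL = 1.20 mg/mL

1.20 mg/mL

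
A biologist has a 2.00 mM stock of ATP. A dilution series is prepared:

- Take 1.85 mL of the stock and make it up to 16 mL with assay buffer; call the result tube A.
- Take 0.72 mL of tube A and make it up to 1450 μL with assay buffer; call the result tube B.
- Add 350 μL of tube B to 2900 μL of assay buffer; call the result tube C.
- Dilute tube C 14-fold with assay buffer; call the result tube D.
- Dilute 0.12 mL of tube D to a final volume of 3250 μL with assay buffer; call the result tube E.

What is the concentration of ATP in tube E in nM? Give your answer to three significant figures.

Step 1: 1.85 mL brought to 16 mL → factor 16/1.85 = 8.6486
Step 2: 0.72 mL brought to 1450 μL → factor 1.45/0.72 = 2.0139
Step 3: 350 μL + 2900 μL = 3250 μL total → factor 3250/350 = 9.2857
Step 4: 14-fold → factor 14
Step 5: 0.12 mL brought to 3250 μL → factor 3.25/0.12 = 27.083
Overall dilution factor = 8.6486 × 2.0139 × 9.2857 × 14 × 27.083 = 61324
Final = 2.00 mM / 61324 = 3.261 × 10^-5 mM = 32.6 nM

32.6 nM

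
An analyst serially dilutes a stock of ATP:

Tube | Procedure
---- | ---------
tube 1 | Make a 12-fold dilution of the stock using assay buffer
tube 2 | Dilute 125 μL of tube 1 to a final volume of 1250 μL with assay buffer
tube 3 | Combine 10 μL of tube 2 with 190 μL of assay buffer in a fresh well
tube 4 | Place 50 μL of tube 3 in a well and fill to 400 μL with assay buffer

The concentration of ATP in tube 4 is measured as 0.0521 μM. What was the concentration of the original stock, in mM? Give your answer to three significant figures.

Step 1: 12-fold → factor 12
Step 2: 125 μL brought to 1250 μL → factor 1250/125 = 10
Step 3: 10 μL + 190 μL = 200 μL total → factor 200/10 = 20
Step 4: 50 μL brought to 400 μL → factor 400/50 = 8
Overall dilution factor = 12 × 10 × 20 × 8 = 19200
Stock = 0.0521 μM × 19200 = 1000 μM = 1.00 mM

1.00 mM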